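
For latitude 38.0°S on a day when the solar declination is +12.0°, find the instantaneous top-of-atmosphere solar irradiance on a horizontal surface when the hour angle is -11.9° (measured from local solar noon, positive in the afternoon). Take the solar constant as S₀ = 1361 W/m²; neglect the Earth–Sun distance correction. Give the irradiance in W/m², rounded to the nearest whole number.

852 W/m²

cos θ_z = sin φ sin δ + cos φ cos δ cos H = (-0.6157)(0.2079) + (0.7880)(0.9781)(0.9785) = 0.6262.
Top-of-atmosphere irradiance = S₀ cos θ_z = 1361 × 0.6262 = 852.26 W/m².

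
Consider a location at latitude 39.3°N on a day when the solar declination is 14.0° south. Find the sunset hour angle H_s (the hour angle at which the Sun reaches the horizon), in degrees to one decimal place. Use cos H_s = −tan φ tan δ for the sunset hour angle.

cos H_s = −tan(39.3°) · tan(-14.0°) = 0.2041, so H_s = arccos(0.2041) = 78.22°.

78.2°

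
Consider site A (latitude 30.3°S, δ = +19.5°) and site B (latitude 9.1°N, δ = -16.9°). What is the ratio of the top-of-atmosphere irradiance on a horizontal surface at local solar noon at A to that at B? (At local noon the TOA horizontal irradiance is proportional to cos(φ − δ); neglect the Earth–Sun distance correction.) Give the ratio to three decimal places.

0.718

A: cos θ_z = cos(-30.3° − (19.5°)) = 0.6455.
B: cos θ_z = cos(9.1° − (-16.9°)) = 0.8988.
Ratio A/B = 0.6455 / 0.8988 = 0.7182.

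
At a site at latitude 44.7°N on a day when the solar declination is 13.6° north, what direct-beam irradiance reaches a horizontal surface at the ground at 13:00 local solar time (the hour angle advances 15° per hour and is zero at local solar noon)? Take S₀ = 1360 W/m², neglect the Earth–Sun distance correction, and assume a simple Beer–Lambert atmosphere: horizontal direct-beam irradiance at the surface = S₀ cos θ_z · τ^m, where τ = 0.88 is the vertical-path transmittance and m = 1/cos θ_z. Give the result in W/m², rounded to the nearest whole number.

Hour angle H = 15° × (13 − 12) = 15.00°.
cos θ_z = sin(44.7°) sin(13.6°) + cos(44.7°) cos(13.6°) cos(15.00°) = 0.1654 + 0.6673 = 0.8327.
Air mass m = 1/cos θ_z = 1/0.8327 = 1.201; τ^m = 0.88^1.201 = 0.8577.
Surface direct beam = 1360 × 0.8327 × 0.8577 = 971.32 W/m².

971 W/m²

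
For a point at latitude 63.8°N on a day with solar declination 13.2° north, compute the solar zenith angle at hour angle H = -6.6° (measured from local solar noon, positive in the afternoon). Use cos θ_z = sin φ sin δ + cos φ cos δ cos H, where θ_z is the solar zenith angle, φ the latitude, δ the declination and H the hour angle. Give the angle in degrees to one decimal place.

With φ = 63.8°, δ = 13.2°, H = -6.60°: sin φ sin δ = 0.2049, cos φ cos δ cos H = 0.4270, so cos θ_z = 0.6319.
θ_z = arccos(0.6319) = 50.81°.

50.8°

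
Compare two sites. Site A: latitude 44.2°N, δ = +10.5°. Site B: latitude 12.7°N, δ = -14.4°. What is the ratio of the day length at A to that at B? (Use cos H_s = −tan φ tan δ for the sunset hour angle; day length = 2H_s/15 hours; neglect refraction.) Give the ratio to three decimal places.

A: H_s = arccos(−tan 44.2° · tan 10.5°) = 100.38°, so 2H_s/15 = 13.3840 h.
B: H_s = arccos(−tan 12.7° · tan -14.4°) = 86.68°, so 2H_s/15 = 11.5573 h.
Ratio A/B = 13.3840 / 11.5573 = 1.1581.

1.158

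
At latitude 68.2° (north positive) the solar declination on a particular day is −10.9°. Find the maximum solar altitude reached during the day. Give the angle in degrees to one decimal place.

At local solar noon the hour angle is zero, so the elevation is 90° − |φ − δ| = 90° − |68.2° − (-10.9°)| = 90° − 79.1° = 10.9°.

10.9°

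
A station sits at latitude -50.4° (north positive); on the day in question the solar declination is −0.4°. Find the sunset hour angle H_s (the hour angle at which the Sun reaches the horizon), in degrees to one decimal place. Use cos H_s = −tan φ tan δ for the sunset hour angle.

90.5°

−tan φ tan δ = −(-1.2088)(-0.0070) = -0.0085; H_s = arccos(-0.0085) = 90.49°.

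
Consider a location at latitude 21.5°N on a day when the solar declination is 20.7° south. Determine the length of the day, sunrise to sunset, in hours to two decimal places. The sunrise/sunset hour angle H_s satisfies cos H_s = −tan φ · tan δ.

cos H_s = −tan(21.5°) · tan(-20.7°) = 0.1488, so H_s = arccos(0.1488) = 81.44°.
Day length = 2 H_s / 15° h⁻¹ = 162.88° / 15 = 10.859 h.

10.86 hours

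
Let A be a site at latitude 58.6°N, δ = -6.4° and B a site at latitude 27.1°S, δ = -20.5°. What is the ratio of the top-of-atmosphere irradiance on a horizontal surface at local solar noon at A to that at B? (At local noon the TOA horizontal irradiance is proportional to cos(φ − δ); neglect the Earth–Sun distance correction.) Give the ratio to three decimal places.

A: cos θ_z = cos(58.6° − (-6.4°)) = 0.4226.
B: cos θ_z = cos(-27.1° − (-20.5°)) = 0.9934.
Ratio A/B = 0.4226 / 0.9934 = 0.4254.

0.425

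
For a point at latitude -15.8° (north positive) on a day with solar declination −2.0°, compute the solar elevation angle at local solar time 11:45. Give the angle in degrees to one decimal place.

75.7°

Hour angle H = 15° × (11.75 − 12) = -3.75°.
cos θ_z = sin(-15.8°) sin(-2.0°) + cos(-15.8°) cos(-2.0°) cos(-3.75°) = 0.0095 + 0.9596 = 0.9691.
θ_z = arccos(0.9691) = 14.28°, so the elevation is 90° − 14.28° = 75.72°.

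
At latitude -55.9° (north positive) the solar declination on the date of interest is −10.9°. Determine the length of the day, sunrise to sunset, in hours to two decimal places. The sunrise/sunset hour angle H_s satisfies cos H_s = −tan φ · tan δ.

The sunset hour angle satisfies cos H_s = −tan φ tan δ = -0.2844, giving H_s = 106.52°.
Day length = 2 H_s / 15° h⁻¹ = 213.04° / 15 = 14.203 h.

14.20 hours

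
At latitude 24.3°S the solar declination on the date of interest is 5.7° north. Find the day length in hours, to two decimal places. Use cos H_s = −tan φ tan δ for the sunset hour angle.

The sunset hour angle satisfies cos H_s = −tan φ tan δ = 0.0451, giving H_s = 87.42°.
Day length = 2 H_s / 15° h⁻¹ = 174.84° / 15 = 11.656 h.

11.66 hours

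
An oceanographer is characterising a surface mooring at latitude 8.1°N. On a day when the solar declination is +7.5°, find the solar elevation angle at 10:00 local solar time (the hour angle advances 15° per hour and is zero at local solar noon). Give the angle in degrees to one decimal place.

Hour angle H = 15° × (10 − 12) = -30.00°.
cos θ_z = sin φ sin δ + cos φ cos δ cos H = (0.1409)(0.1305) + (0.9900)(0.9914)(0.8660) = 0.8684.
θ_z = arccos(0.8684) = 29.73°, so the elevation is 90° − 29.73° = 60.27°.

60.3°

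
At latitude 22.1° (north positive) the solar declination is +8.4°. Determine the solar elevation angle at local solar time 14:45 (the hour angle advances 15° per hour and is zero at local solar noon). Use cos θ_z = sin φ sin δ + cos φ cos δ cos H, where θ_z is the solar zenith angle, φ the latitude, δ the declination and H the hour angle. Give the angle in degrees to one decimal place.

48.1°

Hour angle H = 15° × (14.75 − 12) = 41.25°.
cos θ_z = sin(22.1°) sin(8.4°) + cos(22.1°) cos(8.4°) cos(41.25°) = 0.0550 + 0.6891 = 0.7441.
θ_z = arccos(0.7441) = 41.92°, so the elevation is 90° − 41.92° = 48.08°.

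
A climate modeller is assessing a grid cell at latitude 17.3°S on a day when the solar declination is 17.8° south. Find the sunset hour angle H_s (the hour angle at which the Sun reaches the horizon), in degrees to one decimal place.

cos H_s = −tan(-17.3°) · tan(-17.8°) = -0.1000, so H_s = arccos(-0.1000) = 95.74°.

95.7°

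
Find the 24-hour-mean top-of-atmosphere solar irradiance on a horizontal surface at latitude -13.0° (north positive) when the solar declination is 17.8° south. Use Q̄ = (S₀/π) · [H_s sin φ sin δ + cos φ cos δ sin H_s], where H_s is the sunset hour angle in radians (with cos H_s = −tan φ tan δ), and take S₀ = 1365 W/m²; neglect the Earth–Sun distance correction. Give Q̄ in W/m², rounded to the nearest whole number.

−tan φ tan δ = −(-0.2309)(-0.3211) = -0.0741; H_s = arccos(-0.0741) = 94.25°. In radians, H_s = 1.6450.
H_s sin φ sin δ = 1.6450 × -0.2250 × -0.3057 = 0.1131.
cos φ cos δ sin H_s = 0.9744 × 0.9521 × 0.9972 = 0.9251.
Q̄ = (1365/π) × (0.1131 + 0.9251) = 434.49 × 1.0382 = 451.09 W/m².

451 W/m²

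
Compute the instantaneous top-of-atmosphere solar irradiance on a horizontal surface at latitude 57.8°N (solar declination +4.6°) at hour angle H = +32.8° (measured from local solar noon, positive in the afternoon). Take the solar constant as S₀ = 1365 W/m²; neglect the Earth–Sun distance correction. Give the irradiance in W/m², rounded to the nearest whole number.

cos θ_z = sin(57.8°) sin(4.6°) + cos(57.8°) cos(4.6°) cos(32.80°) = 0.0679 + 0.4465 = 0.5144.
Top-of-atmosphere irradiance = S₀ cos θ_z = 1365 × 0.5144 = 702.16 W/m².

702 W/m²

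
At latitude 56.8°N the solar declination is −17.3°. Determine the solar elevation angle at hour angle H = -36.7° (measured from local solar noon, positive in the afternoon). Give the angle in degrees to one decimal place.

9.8°

With φ = 56.8°, δ = -17.3°, H = -36.70°: sin φ sin δ = -0.2488, cos φ cos δ cos H = 0.4192, so cos θ_z = 0.1704.
θ_z = arccos(0.1704) = 80.19°, so the elevation is 90° − 80.19° = 9.81°.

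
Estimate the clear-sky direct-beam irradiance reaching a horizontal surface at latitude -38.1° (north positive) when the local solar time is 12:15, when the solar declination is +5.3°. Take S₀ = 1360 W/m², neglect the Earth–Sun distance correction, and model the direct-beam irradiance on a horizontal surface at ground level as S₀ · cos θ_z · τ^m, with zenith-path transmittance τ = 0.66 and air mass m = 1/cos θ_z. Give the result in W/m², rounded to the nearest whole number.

Hour angle H = 15° × (12.25 − 12) = 3.75°.
With φ = -38.1°, δ = 5.3°, H = 3.75°: sin φ sin δ = -0.0570, cos φ cos δ cos H = 0.7819, so cos θ_z = 0.7249.
Air mass m = 1/cos θ_z = 1/0.7249 = 1.380; τ^m = 0.66^1.380 = 0.5636.
Surface direct beam = 1360 × 0.7249 × 0.5636 = 555.63 W/m².

556 W/m²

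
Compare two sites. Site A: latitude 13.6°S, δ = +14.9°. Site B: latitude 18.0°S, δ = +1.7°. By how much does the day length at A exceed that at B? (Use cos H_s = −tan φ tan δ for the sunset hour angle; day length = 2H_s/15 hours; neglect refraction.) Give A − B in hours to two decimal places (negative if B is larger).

-0.42 h

A: H_s = arccos(−tan -13.6° · tan 14.9°) = 86.31°, so 2H_s/15 = 11.5080 h.
B: H_s = arccos(−tan -18.0° · tan 1.7°) = 89.45°, so 2H_s/15 = 11.9267 h.
A − B = 11.5080 − 11.9267 = -0.4187 h.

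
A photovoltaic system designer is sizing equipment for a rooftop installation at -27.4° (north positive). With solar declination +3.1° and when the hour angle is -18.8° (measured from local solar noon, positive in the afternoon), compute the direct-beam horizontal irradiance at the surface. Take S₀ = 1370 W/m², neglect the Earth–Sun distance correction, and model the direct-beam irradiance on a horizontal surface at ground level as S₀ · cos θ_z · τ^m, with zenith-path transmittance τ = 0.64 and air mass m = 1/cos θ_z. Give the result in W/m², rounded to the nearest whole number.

cos θ_z = sin φ sin δ + cos φ cos δ cos H = (-0.4602)(0.0541) + (0.8878)(0.9985)(0.9466) = 0.8142.
Air mass m = 1/cos θ_z = 1/0.8142 = 1.228; τ^m = 0.64^1.228 = 0.5781.
Surface direct beam = 1370 × 0.8142 × 0.5781 = 644.84 W/m².

645 W/m²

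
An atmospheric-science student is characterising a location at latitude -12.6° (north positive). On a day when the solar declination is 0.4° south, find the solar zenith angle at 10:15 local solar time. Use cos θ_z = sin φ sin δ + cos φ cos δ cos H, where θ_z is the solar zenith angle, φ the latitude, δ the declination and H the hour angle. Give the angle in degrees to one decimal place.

28.7°

Hour angle H = 15° × (10.25 − 12) = -26.25°.
With φ = -12.6°, δ = -0.4°, H = -26.25°: sin φ sin δ = 0.0015, cos φ cos δ cos H = 0.8753, so cos θ_z = 0.8768.
θ_z = arccos(0.8768) = 28.74°.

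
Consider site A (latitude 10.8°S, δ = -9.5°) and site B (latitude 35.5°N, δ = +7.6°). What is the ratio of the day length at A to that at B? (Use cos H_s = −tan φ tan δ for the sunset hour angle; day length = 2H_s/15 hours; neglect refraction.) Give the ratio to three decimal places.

0.962

A: H_s = arccos(−tan -10.8° · tan -9.5°) = 91.83°, so 2H_s/15 = 12.2440 h.
B: H_s = arccos(−tan 35.5° · tan 7.6°) = 95.46°, so 2H_s/15 = 12.7280 h.
Ratio A/B = 12.2440 / 12.7280 = 0.9620.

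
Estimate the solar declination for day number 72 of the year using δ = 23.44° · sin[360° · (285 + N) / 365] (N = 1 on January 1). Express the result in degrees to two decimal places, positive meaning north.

360 × (285 + 72) / 365 = 352.110°; sin(352.110°) = -0.1373.
δ = 23.44 × -0.1373 = -3.218° ≈ -3.22°.

-3.22°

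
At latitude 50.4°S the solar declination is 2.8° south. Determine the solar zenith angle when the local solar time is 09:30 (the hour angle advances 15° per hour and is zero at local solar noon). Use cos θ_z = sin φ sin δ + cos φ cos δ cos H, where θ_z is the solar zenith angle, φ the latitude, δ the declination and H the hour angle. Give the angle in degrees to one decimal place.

Hour angle H = 15° × (9.5 − 12) = -37.50°.
With φ = -50.4°, δ = -2.8°, H = -37.50°: sin φ sin δ = 0.0376, cos φ cos δ cos H = 0.5051, so cos θ_z = 0.5427.
θ_z = arccos(0.5427) = 57.13°.

57.1°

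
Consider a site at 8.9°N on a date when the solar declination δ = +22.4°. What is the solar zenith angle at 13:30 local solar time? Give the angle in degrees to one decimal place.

25.5°

Hour angle H = 15° × (13.5 − 12) = 22.50°.
cos θ_z = sin φ sin δ + cos φ cos δ cos H = (0.1547)(0.3811) + (0.9880)(0.9245)(0.9239) = 0.9029.
θ_z = arccos(0.9029) = 25.46°.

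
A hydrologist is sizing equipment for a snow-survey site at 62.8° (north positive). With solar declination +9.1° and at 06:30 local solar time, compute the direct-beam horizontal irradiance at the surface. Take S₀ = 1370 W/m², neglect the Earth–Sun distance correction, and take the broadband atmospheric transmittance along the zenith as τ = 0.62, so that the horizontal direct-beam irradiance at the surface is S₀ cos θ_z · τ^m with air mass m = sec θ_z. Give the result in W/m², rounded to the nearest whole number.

Hour angle H = 15° × (6.5 − 12) = -82.50°.
cos θ_z = sin φ sin δ + cos φ cos δ cos H = (0.8894)(0.1582) + (0.4571)(0.9874)(0.1305) = 0.1996.
Air mass m = 1/cos θ_z = 1/0.1996 = 5.010; τ^m = 0.62^5.010 = 0.0912.
Surface direct beam = 1370 × 0.1996 × 0.0912 = 24.94 W/m².

25 W/m²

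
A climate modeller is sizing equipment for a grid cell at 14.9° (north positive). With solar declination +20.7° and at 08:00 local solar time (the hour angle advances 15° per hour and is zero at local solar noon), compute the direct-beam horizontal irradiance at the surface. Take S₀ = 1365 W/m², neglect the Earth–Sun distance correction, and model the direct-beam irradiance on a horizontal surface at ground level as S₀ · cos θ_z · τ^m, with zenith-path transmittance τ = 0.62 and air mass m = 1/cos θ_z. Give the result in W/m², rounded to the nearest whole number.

Hour angle H = 15° × (8 − 12) = -60.00°.
cos θ_z = sin(14.9°) sin(20.7°) + cos(14.9°) cos(20.7°) cos(-60.00°) = 0.0909 + 0.4520 = 0.5429.
Air mass m = 1/cos θ_z = 1/0.5429 = 1.842; τ^m = 0.62^1.842 = 0.4146.
Surface direct beam = 1365 × 0.5429 × 0.4146 = 307.24 W/m².

307 W/m²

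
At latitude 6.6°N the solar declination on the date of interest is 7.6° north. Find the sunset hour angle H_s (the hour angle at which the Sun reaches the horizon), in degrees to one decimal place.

90.9°

cos H_s = −tan(6.6°) · tan(7.6°) = -0.0154, so H_s = arccos(-0.0154) = 90.88°.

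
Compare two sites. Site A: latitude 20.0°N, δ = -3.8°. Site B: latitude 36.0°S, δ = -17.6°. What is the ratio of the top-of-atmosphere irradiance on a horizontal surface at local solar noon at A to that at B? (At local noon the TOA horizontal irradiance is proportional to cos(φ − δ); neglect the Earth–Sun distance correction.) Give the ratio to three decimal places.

0.964

A: cos θ_z = cos(20.0° − (-3.8°)) = 0.9150.
B: cos θ_z = cos(-36.0° − (-17.6°)) = 0.9489.
Ratio A/B = 0.9150 / 0.9489 = 0.9643.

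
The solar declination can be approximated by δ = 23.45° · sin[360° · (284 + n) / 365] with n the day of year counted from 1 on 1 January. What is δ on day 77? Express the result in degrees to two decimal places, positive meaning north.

360 × (284 + 77) / 365 = 356.055°; sin(356.055°) = -0.0688.
δ = 23.45 × -0.0688 = -1.613° ≈ -1.61°.

-1.61°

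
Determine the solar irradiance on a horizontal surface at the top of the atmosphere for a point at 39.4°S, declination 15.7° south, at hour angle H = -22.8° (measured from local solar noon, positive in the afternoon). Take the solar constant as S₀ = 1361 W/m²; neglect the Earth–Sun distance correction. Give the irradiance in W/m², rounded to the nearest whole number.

cos θ_z = sin φ sin δ + cos φ cos δ cos H = (-0.6347)(-0.2706) + (0.7727)(0.9627)(0.9219) = 0.8575.
Top-of-atmosphere irradiance = S₀ cos θ_z = 1361 × 0.8575 = 1167.06 W/m².

1167 W/m²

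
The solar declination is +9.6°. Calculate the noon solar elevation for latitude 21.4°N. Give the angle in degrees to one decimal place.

At local solar noon the hour angle is zero, so the elevation is 90° − |φ − δ| = 90° − |21.4° − (9.6°)| = 90° − 11.8° = 78.2°.

78.2°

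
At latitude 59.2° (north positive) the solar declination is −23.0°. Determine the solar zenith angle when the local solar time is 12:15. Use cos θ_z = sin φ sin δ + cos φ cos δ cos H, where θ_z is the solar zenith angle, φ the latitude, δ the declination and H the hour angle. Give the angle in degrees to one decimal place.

82.3°

Hour angle H = 15° × (12.25 − 12) = 3.75°.
With φ = 59.2°, δ = -23.0°, H = 3.75°: sin φ sin δ = -0.3356, cos φ cos δ cos H = 0.4703, so cos θ_z = 0.1347.
θ_z = arccos(0.1347) = 82.26°.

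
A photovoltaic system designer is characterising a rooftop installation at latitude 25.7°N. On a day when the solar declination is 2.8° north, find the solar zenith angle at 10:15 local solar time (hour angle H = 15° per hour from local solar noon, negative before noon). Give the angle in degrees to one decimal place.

Hour angle H = 15° × (10.25 − 12) = -26.25°.
cos θ_z = sin(25.7°) sin(2.8°) + cos(25.7°) cos(2.8°) cos(-26.25°) = 0.0212 + 0.8072 = 0.8284.
θ_z = arccos(0.8284) = 34.07°.

34.1°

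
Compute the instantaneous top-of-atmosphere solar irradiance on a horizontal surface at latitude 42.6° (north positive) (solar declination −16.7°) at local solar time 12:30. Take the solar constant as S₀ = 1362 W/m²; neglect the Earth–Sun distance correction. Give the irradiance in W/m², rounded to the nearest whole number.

687 W/m²

Hour angle H = 15° × (12.5 − 12) = 7.50°.
With φ = 42.6°, δ = -16.7°, H = 7.50°: sin φ sin δ = -0.1945, cos φ cos δ cos H = 0.6990, so cos θ_z = 0.5045.
Top-of-atmosphere irradiance = S₀ cos θ_z = 1362 × 0.5045 = 687.13 W/m².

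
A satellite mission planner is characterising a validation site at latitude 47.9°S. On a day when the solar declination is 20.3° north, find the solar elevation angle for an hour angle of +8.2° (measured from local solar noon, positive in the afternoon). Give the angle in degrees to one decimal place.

21.4°

cos θ_z = sin(-47.9°) sin(20.3°) + cos(-47.9°) cos(20.3°) cos(8.20°) = -0.2574 + 0.6224 = 0.3650.
θ_z = arccos(0.3650) = 68.59°, so the elevation is 90° − 68.59° = 21.41°.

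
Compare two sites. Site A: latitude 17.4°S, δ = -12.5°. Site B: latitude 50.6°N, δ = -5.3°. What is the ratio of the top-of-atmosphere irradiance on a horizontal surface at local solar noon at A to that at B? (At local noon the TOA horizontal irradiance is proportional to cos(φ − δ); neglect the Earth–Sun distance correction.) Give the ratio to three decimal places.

A: cos θ_z = cos(-17.4° − (-12.5°)) = 0.9963.
B: cos θ_z = cos(50.6° − (-5.3°)) = 0.5606.
Ratio A/B = 0.9963 / 0.5606 = 1.7772.

1.777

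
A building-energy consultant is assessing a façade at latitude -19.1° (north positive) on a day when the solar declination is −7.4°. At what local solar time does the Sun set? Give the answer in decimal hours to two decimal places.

cos H_s = −tan(-19.1°) · tan(-7.4°) = -0.0450, so H_s = arccos(-0.0450) = 92.58°.
Sunset is at 12 + H_s/15 = 12 + 6.172 = 18.172 h local solar time.

18.17 h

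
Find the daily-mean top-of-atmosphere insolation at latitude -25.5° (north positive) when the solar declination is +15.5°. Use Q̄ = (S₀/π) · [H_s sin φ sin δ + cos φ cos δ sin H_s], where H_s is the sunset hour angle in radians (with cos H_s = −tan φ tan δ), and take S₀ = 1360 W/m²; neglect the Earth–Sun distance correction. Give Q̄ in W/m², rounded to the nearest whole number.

−tan φ tan δ = −(-0.4770)(0.2773) = 0.1323; H_s = arccos(0.1323) = 82.40°. In radians, H_s = 1.4382.
H_s sin φ sin δ = 1.4382 × -0.4305 × 0.2672 = -0.1654.
cos φ cos δ sin H_s = 0.9026 × 0.9636 × 0.9912 = 0.8621.
Q̄ = (1360/π) × (-0.1654 + 0.8621) = 432.90 × 0.6967 = 301.60 W/m².

302 W/m²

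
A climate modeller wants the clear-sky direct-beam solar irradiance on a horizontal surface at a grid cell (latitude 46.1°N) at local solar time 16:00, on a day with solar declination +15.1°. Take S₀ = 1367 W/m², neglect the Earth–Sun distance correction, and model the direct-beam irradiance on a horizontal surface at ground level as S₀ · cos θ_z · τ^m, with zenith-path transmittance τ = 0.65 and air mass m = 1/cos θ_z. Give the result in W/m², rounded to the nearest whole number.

313 W/m²

Hour angle H = 15° × (16 − 12) = 60.00°.
cos θ_z = sin(46.1°) sin(15.1°) + cos(46.1°) cos(15.1°) cos(60.00°) = 0.1877 + 0.3347 = 0.5224.
Air mass m = 1/cos θ_z = 1/0.5224 = 1.914; τ^m = 0.65^1.914 = 0.4384.
Surface direct beam = 1367 × 0.5224 × 0.4384 = 313.07 W/m².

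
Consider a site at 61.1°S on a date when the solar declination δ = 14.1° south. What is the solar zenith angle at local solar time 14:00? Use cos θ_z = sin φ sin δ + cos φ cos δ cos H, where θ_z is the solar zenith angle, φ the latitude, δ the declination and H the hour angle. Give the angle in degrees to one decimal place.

Hour angle H = 15° × (14 − 12) = 30.00°.
With φ = -61.1°, δ = -14.1°, H = 30.00°: sin φ sin δ = 0.2133, cos φ cos δ cos H = 0.4059, so cos θ_z = 0.6192.
θ_z = arccos(0.6192) = 51.74°.

51.7°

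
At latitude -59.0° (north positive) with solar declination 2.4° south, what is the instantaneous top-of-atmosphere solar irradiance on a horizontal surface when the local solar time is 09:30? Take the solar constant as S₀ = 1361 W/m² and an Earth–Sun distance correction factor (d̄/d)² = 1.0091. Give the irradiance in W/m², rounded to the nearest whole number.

Hour angle H = 15° × (9.5 − 12) = -37.50°.
cos θ_z = sin(-59.0°) sin(-2.4°) + cos(-59.0°) cos(-2.4°) cos(-37.50°) = 0.0359 + 0.4082 = 0.4441.
Top-of-atmosphere irradiance = S₀ (d̄/d)² cos θ_z = 1361 × 1.0091 × 0.4441 = 609.92 W/m².

610 W/m²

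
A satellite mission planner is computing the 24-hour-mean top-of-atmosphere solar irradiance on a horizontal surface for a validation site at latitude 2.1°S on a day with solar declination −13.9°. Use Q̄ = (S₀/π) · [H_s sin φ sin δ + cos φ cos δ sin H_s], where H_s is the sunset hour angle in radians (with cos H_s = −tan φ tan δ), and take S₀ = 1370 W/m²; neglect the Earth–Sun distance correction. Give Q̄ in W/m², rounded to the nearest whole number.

429 W/m²

The sunset hour angle satisfies cos H_s = −tan φ tan δ = -0.0091, giving H_s = 90.52°. In radians, H_s = 1.5799.
H_s sin φ sin δ = 1.5799 × -0.0366 × -0.2402 = 0.0139.
cos φ cos δ sin H_s = 0.9993 × 0.9707 × 1.0000 = 0.9700.
Q̄ = (1370/π) × (0.0139 + 0.9700) = 436.08 × 0.9839 = 429.06 W/m².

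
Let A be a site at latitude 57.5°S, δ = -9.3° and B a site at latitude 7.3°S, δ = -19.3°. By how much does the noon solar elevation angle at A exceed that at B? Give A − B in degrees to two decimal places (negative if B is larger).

-36.20°

A: 90° − |-57.5 − (-9.3)| = 41.80°.
B: 90° − |-7.3 − (-19.3)| = 78.00°.
A − B = 41.80 − 78.00 = -36.20°.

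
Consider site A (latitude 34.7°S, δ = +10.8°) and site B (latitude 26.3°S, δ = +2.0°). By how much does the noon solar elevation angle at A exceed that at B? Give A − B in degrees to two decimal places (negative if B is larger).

-17.20°

A: 90° − |-34.7 − (10.8)| = 44.50°.
B: 90° − |-26.3 − (2.0)| = 61.70°.
A − B = 44.50 − 61.70 = -17.20°.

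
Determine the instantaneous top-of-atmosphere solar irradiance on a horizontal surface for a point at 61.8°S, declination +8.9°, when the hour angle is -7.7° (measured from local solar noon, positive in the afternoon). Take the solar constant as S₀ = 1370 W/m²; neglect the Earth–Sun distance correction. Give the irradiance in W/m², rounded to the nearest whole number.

447 W/m²

cos θ_z = sin(-61.8°) sin(8.9°) + cos(-61.8°) cos(8.9°) cos(-7.70°) = -0.1363 + 0.4627 = 0.3264.
Top-of-atmosphere irradiance = S₀ cos θ_z = 1370 × 0.3264 = 447.17 W/m².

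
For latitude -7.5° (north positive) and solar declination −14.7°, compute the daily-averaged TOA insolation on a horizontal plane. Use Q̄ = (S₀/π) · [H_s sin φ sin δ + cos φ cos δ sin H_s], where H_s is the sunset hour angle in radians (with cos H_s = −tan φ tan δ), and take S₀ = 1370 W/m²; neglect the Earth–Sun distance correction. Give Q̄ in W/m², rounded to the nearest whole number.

−tan φ tan δ = −(-0.1317)(-0.2623) = -0.0345; H_s = arccos(-0.0345) = 91.98°. In radians, H_s = 1.6054.
H_s sin φ sin δ = 1.6054 × -0.1305 × -0.2538 = 0.0532.
cos φ cos δ sin H_s = 0.9914 × 0.9673 × 0.9994 = 0.9584.
Q̄ = (1370/π) × (0.0532 + 0.9584) = 436.08 × 1.0116 = 441.14 W/m².

441 W/m²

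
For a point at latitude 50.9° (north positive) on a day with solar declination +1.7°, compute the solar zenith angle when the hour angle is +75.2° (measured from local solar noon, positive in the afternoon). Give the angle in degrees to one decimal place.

cos θ_z = sin φ sin δ + cos φ cos δ cos H = (0.7760)(0.0297) + (0.6307)(0.9996)(0.2554) = 0.1841.
θ_z = arccos(0.1841) = 79.39°.

79.4°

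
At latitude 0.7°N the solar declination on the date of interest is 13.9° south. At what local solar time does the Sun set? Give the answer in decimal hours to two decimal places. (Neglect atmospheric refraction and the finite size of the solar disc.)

17.99 h

The sunset hour angle satisfies cos H_s = −tan φ tan δ = 0.0030, giving H_s = 89.83°.
Sunset is at 12 + H_s/15 = 12 + 5.989 = 17.989 h local solar time.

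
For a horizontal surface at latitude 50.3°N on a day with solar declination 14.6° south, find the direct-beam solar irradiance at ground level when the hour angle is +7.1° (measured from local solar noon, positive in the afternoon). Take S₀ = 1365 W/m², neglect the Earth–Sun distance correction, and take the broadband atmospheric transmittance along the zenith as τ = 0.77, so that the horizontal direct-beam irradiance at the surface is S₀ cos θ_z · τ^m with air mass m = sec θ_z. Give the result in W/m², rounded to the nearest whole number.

cos θ_z = sin(50.3°) sin(-14.6°) + cos(50.3°) cos(-14.6°) cos(7.10°) = -0.1939 + 0.6134 = 0.4195.
Air mass m = 1/cos θ_z = 1/0.4195 = 2.384; τ^m = 0.77^2.384 = 0.5363.
Surface direct beam = 1365 × 0.4195 × 0.5363 = 307.09 W/m².

307 W/m²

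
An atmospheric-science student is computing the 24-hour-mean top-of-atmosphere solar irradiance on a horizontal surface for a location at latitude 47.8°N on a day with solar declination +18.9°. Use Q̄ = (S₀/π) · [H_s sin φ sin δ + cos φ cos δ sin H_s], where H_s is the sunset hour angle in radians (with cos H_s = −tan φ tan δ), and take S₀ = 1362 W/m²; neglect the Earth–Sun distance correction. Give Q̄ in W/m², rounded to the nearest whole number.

cos H_s = −tan(47.8°) · tan(18.9°) = -0.3776, so H_s = arccos(-0.3776) = 112.19°. In radians, H_s = 1.9581.
H_s sin φ sin δ = 1.9581 × 0.7408 × 0.3239 = 0.4698.
cos φ cos δ sin H_s = 0.6717 × 0.9461 × 0.9259 = 0.5884.
Q̄ = (1362/π) × (0.4698 + 0.5884) = 433.54 × 1.0582 = 458.77 W/m².

459 W/m²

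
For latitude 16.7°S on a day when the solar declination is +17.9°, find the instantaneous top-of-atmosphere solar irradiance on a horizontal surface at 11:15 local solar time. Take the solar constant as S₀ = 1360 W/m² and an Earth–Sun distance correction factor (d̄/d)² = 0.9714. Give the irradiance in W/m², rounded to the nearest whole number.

Hour angle H = 15° × (11.25 − 12) = -11.25°.
With φ = -16.7°, δ = 17.9°, H = -11.25°: sin φ sin δ = -0.0883, cos φ cos δ cos H = 0.8939, so cos θ_z = 0.8056.
Top-of-atmosphere irradiance = S₀ (d̄/d)² cos θ_z = 1360 × 0.9714 × 0.8056 = 1064.28 W/m².

1064 W/m²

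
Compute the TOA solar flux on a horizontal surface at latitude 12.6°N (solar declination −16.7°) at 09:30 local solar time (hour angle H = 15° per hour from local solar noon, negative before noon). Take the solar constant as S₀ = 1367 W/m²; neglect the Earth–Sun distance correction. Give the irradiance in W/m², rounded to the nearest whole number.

928 W/m²

Hour angle H = 15° × (9.5 − 12) = -37.50°.
cos θ_z = sin φ sin δ + cos φ cos δ cos H = (0.2181)(-0.2874) + (0.9759)(0.9578)(0.7934) = 0.6789.
Top-of-atmosphere irradiance = S₀ cos θ_z = 1367 × 0.6789 = 928.06 W/m².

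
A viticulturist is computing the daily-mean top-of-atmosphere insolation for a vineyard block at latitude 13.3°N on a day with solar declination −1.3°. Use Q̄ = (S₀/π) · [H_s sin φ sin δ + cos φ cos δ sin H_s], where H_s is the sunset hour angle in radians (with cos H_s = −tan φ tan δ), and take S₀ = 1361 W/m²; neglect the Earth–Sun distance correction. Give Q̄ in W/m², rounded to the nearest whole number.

418 W/m²

−tan φ tan δ = −(0.2364)(-0.0227) = 0.0054; H_s = arccos(0.0054) = 89.69°. In radians, H_s = 1.5654.
H_s sin φ sin δ = 1.5654 × 0.2300 × -0.0227 = -0.0082.
cos φ cos δ sin H_s = 0.9732 × 0.9997 × 1.0000 = 0.9729.
Q̄ = (1361/π) × (-0.0082 + 0.9729) = 433.22 × 0.9647 = 417.93 W/m².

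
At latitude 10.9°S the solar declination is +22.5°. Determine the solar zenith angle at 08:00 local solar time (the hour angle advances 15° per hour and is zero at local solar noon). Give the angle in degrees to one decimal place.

Hour angle H = 15° × (8 − 12) = -60.00°.
cos θ_z = sin φ sin δ + cos φ cos δ cos H = (-0.1891)(0.3827) + (0.9820)(0.9239)(0.5000) = 0.3813.
θ_z = arccos(0.3813) = 67.59°.

67.6°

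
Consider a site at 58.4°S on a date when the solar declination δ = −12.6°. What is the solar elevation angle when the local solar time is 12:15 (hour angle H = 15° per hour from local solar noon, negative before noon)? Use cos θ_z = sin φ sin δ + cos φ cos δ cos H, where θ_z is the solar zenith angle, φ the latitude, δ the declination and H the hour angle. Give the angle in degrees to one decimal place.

44.1°

Hour angle H = 15° × (12.25 − 12) = 3.75°.
cos θ_z = sin φ sin δ + cos φ cos δ cos H = (-0.8517)(-0.2181) + (0.5240)(0.9759)(0.9979) = 0.6961.
θ_z = arccos(0.6961) = 45.89°, so the elevation is 90° − 45.89° = 44.11°.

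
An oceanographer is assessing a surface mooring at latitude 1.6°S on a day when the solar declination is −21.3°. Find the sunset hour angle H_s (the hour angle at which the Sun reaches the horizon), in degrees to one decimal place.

cos H_s = −tan(-1.6°) · tan(-21.3°) = -0.0109, so H_s = arccos(-0.0109) = 90.62°.

90.6°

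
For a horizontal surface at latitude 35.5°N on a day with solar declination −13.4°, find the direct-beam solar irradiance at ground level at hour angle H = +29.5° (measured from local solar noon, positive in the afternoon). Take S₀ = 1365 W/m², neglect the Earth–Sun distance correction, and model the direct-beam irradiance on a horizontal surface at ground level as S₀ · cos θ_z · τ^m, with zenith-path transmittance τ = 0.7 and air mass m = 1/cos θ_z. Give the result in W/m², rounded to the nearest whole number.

398 W/m²

cos θ_z = sin(35.5°) sin(-13.4°) + cos(35.5°) cos(-13.4°) cos(29.50°) = -0.1346 + 0.6893 = 0.5547.
Air mass m = 1/cos θ_z = 1/0.5547 = 1.803; τ^m = 0.7^1.803 = 0.5257.
Surface direct beam = 1365 × 0.5547 × 0.5257 = 398.04 W/m².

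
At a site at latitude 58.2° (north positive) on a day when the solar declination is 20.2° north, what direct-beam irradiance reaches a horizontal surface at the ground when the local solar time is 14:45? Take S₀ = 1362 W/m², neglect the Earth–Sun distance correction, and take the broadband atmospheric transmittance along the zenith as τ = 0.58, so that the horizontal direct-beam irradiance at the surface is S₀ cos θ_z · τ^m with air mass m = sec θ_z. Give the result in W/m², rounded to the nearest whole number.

400 W/m²

Hour angle H = 15° × (14.75 − 12) = 41.25°.
cos θ_z = sin(58.2°) sin(20.2°) + cos(58.2°) cos(20.2°) cos(41.25°) = 0.2935 + 0.3718 = 0.6653.
Air mass m = 1/cos θ_z = 1/0.6653 = 1.503; τ^m = 0.58^1.503 = 0.4410.
Surface direct beam = 1362 × 0.6653 × 0.4410 = 399.61 W/m².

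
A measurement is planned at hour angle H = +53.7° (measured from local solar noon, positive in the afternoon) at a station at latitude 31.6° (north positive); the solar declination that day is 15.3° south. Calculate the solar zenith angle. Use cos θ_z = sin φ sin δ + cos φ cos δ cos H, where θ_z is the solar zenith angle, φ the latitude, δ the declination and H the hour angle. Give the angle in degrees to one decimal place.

With φ = 31.6°, δ = -15.3°, H = 53.70°: sin φ sin δ = -0.1383, cos φ cos δ cos H = 0.4864, so cos θ_z = 0.3481.
θ_z = arccos(0.3481) = 69.63°.

69.6°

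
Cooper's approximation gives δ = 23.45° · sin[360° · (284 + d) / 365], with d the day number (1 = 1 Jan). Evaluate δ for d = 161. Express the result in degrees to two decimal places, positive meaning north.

+23.01°

360 × (284 + 161) / 365 = 438.904°; sin(438.904°) = 0.9813.
δ = 23.45 × 0.9813 = 23.011° ≈ +23.01°.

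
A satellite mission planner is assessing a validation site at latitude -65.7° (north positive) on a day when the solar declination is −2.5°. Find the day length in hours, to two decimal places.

12.74 hours

The sunset hour angle satisfies cos H_s = −tan φ tan δ = -0.0967, giving H_s = 95.55°.
Day length = 2 H_s / 15° h⁻¹ = 191.10° / 15 = 12.740 h.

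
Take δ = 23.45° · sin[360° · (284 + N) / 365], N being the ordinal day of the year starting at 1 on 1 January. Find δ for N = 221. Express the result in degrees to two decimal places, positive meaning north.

+15.67°

360 × (284 + 221) / 365 = 498.082°; sin(498.082°) = 0.6681.
δ = 23.45 × 0.6681 = 15.667° ≈ +15.67°.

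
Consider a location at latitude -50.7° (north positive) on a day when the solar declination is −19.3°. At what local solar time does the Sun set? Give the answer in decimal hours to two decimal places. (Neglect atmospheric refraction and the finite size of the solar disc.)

19.69 h

−tan φ tan δ = −(-1.2218)(-0.3502) = -0.4279; H_s = arccos(-0.4279) = 115.33°.
Sunset is at 12 + H_s/15 = 12 + 7.689 = 19.689 h local solar time.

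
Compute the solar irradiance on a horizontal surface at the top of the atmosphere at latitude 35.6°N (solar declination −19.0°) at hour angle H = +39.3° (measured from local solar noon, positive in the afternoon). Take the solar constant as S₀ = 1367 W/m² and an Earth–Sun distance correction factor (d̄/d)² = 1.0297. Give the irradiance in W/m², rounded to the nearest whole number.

With φ = 35.6°, δ = -19.0°, H = 39.30°: sin φ sin δ = -0.1895, cos φ cos δ cos H = 0.5949, so cos θ_z = 0.4054.
Top-of-atmosphere irradiance = S₀ (d̄/d)² cos θ_z = 1367 × 1.0297 × 0.4054 = 570.64 W/m².

571 W/m²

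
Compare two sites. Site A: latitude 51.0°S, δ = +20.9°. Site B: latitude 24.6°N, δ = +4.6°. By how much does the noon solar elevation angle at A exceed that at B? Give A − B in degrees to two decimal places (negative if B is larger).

-51.90°

A: 90° − |-51.0 − (20.9)| = 18.10°.
B: 90° − |24.6 − (4.6)| = 70.00°.
A − B = 18.10 − 70.00 = -51.90°.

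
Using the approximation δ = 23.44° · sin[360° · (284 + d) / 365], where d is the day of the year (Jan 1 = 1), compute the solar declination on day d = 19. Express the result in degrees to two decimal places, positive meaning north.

-20.53°

360 × (284 + 19) / 365 = 298.849°; sin(298.849°) = -0.8759.
δ = 23.44 × -0.8759 = -20.531° ≈ -20.53°.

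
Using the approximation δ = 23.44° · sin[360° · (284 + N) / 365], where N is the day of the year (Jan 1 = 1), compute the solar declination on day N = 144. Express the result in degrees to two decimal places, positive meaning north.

+20.72°

360 × (284 + 144) / 365 = 422.137°; sin(422.137°) = 0.8841.
δ = 23.44 × 0.8841 = 20.723° ≈ +20.72°.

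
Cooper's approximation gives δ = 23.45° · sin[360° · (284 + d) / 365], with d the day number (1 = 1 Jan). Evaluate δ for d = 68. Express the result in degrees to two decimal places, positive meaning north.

-5.20°

360 × (284 + 68) / 365 = 347.178°; sin(347.178°) = -0.2219.
δ = 23.45 × -0.2219 = -5.204° ≈ -5.20°.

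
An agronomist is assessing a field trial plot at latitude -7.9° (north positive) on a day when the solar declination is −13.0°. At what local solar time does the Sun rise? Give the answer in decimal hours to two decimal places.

5.88 h

cos H_s = −tan(-7.9°) · tan(-13.0°) = -0.0320, so H_s = arccos(-0.0320) = 91.83°.
Sunrise is at 12 − H_s/15 = 12 − 6.122 = 5.878 h local solar time.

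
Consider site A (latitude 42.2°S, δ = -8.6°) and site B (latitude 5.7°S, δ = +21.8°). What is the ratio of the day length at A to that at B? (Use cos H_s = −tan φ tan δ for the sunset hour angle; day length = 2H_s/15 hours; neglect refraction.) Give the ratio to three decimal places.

A: H_s = arccos(−tan -42.2° · tan -8.6°) = 97.88°, so 2H_s/15 = 13.0507 h.
B: H_s = arccos(−tan -5.7° · tan 21.8°) = 87.71°, so 2H_s/15 = 11.6947 h.
Ratio A/B = 13.0507 / 11.6947 = 1.1159.

1.116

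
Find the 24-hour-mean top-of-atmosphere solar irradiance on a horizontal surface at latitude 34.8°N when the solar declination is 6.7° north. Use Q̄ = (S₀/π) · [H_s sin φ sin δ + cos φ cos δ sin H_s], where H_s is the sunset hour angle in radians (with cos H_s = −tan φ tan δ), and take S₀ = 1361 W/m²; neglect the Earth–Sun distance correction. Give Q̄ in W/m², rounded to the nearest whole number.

400 W/m²

The sunset hour angle satisfies cos H_s = −tan φ tan δ = -0.0816, giving H_s = 94.68°. In radians, H_s = 1.6525.
H_s sin φ sin δ = 1.6525 × 0.5707 × 0.1167 = 0.1101.
cos φ cos δ sin H_s = 0.8211 × 0.9932 × 0.9967 = 0.8128.
Q̄ = (1361/π) × (0.1101 + 0.8128) = 433.22 × 0.9229 = 399.82 W/m².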